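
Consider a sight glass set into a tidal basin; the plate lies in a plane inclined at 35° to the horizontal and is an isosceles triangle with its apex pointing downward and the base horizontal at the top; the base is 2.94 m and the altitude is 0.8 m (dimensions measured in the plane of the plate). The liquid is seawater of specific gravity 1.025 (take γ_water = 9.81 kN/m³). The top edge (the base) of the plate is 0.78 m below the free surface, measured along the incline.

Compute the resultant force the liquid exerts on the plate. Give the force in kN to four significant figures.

F ≈ 7.099 kN

γ = 1.025 × 9.81 = 10.05525 kN/m³.
Let θ = 35° be the plate's angle to the horizontal; measure y along the incline from where the plane meets the free surface. Vertical depth h = y·sinθ with sinθ = 0.573576.
With the apex down, the centroid sits h/3 = 0.8/3 = 0.266667 m below the base (the top edge), so y_c = 0.78 + 0.266667 = 1.04667 m and h_c = 1.04667 × 0.573576 = 0.600345 m.
A = ½ × 2.94 × 0.8 = 1.176 m².
Resultant F = γ·h_c·A = 10.05525 × 0.600345 × 1.176 = 7.09906 kN.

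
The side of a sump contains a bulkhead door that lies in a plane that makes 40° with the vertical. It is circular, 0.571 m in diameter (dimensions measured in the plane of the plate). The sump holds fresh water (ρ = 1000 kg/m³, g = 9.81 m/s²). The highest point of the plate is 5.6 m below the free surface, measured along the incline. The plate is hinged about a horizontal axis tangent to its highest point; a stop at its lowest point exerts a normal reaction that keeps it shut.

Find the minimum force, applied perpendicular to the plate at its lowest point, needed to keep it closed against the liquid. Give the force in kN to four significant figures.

P ≈ 5.732 kN

γ = ρg = 1000 × 9.81 = 9810 N/m³ = 9.81 kN/m³.
The plate makes 40° with the vertical, i.e. θ = 90° − 40° = 50° to the horizontal. Measuring y along the incline from the free-surface line, vertical depth h = y·sinθ with sinθ = 0.766044.
The centroid is at the centre, 0.2855 m below the top of the plate, so y_c = 5.6 + 0.2855 = 5.8855 m and h_c = 5.8855 × 0.766044 = 4.50855 m.
A = π(0.2855)² = 0.256072 m².
Resultant F = γ·h_c·A = 9.81 × 4.50855 × 0.256072 = 11.3258 kN.
I_c = πr⁴/4 = π × 0.2855⁴/4 = 0.00521812 m⁴.
Centre of pressure: y_p = y_c + I_c/(y_c·A) = 5.8855 + 0.00521812/(5.8855 × 0.256072) = 5.8855 + 0.00346233 = 5.88896 m along the plane.
The resultant acts 0.2855 + 0.00346233 = 0.288962 m (along the plate) below the hinge at the top edge, so the moment about the hinge is M = F × 0.288962 = 11.3258 × 0.288962 = 3.27273 kN·m.
A normal force at the bottom, 0.571 m from the hinge, must supply this moment: P = 3.27273/0.571 = 5.73158 kN.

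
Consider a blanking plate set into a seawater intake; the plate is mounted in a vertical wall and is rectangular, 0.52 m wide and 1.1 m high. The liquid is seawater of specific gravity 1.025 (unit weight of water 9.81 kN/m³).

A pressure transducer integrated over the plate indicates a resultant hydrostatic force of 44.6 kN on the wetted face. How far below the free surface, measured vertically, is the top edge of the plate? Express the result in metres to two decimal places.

γ = 1.025 × 9.81 = 10.05525 kN/m³.
A = 0.52 × 1.1 = 0.572 m².
From F = γ·h_c·A, the centroid depth is h_c = 44.6/(10.05525 × 0.572) = 7.75436 m.
The centroid lies 1.1/2 = 0.55 m below the top edge, so the top edge sits at h_top = 7.75436 − 0.55 = 7.20436 m below the surface.

d_top ≈ 7.20 m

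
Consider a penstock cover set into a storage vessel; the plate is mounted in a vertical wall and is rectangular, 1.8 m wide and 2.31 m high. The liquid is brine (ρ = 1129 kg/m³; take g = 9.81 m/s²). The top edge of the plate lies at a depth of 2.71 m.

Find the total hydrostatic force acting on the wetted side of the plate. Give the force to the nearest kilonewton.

γ = ρg = 1129 × 9.81 / 1000 = 11.07549 kN/m³.
The centroid lies 2.31/2 = 1.155 m below the top edge, so the centroid depth is h_c = 2.71 + 1.155 = 3.865 m.
A = 1.8 × 2.31 = 4.158 m².
Resultant F = γ·h_c·A = 11.07549 × 3.865 × 4.158 = 177.991 kN.

F ≈ 178 kN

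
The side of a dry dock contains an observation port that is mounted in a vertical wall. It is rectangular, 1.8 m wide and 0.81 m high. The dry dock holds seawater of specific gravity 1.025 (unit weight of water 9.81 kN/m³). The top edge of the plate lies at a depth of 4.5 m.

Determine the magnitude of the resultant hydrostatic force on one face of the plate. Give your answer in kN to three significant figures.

γ = 1.025 × 9.81 = 10.05525 kN/m³.
The centroid lies 0.81/2 = 0.405 m below the top edge, so the centroid depth is h_c = 4.5 + 0.405 = 4.905 m.
A = 1.8 × 0.81 = 1.458 m².
Resultant F = γ·h_c·A = 10.05525 × 4.905 × 1.458 = 71.91 kN.

F ≈ 71.9 kN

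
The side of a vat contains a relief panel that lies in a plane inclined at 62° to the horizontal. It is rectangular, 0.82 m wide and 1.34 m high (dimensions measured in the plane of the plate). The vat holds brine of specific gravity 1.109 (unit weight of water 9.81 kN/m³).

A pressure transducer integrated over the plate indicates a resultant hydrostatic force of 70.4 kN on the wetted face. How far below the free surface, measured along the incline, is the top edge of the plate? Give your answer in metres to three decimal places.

γ = 1.109 × 9.81 = 10.87929 kN/m³.
A = 0.82 × 1.34 = 1.0988 m².
From F = γ·h_c·A, the centroid depth is h_c = 70.4/(10.87929 × 1.0988) = 5.88916 m.
Let θ = 62° be the plate's angle to the horizontal; measure y along the incline from where the plane meets the free surface. Vertical depth h = y·sinθ with sinθ = 0.882948.
Along the incline, y_c = h_c/sinθ = 5.88916/0.882948 = 6.66988 m.
The centroid lies 1.34/2 = 0.67 m below the top edge, so the top edge sits at y_top = 6.66988 − 0.67 = 5.99988 m along the incline.

y_top ≈ 6.000 m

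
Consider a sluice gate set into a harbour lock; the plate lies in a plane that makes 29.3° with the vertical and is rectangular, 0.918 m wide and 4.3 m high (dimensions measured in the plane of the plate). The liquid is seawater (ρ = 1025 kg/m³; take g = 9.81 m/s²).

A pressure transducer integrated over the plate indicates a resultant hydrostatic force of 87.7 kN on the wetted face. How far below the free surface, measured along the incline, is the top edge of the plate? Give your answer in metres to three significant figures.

y_top ≈ 0.384 m

γ = ρg = 1025 × 9.81 / 1000 = 10.05525 kN/m³.
A = 0.918 × 4.3 = 3.9474 m².
From F = γ·h_c·A, the centroid depth is h_c = 87.7/(10.05525 × 3.9474) = 2.20951 m.
The plate makes 29.3° with the vertical, i.e. θ = 90° − 29.3° = 60.7° to the horizontal. Measuring y along the incline from the free-surface line, vertical depth h = y·sinθ with sinθ = 0.872069.
Along the incline, y_c = h_c/sinθ = 2.20951/0.872069 = 2.53364 m.
The centroid lies 4.3/2 = 2.15 m below the top edge, so the top edge sits at y_top = 2.53364 − 2.15 = 0.38364 m along the incline.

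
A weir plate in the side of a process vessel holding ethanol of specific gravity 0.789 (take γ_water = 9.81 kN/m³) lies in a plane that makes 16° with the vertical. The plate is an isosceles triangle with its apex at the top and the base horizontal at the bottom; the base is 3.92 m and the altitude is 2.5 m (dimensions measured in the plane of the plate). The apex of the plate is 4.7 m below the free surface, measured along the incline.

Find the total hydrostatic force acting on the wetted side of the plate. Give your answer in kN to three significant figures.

γ = 0.789 × 9.81 = 7.74009 kN/m³.
The plate makes 16° with the vertical, i.e. θ = 90° − 16° = 74° to the horizontal. Measuring y along the incline from the free-surface line, vertical depth h = y·sinθ with sinθ = 0.961262.
With the apex up, the centroid sits 2h/3 = 2 × 2.5/3 = 1.66667 m below the apex, so y_c = 4.7 + 1.66667 = 6.36667 m and h_c = 6.36667 × 0.961262 = 6.12004 m.
A = ½ × 3.92 × 2.5 = 4.9 m².
Resultant F = γ·h_c·A = 7.74009 × 6.12004 × 4.9 = 232.111 kN.

F ≈ 232 kN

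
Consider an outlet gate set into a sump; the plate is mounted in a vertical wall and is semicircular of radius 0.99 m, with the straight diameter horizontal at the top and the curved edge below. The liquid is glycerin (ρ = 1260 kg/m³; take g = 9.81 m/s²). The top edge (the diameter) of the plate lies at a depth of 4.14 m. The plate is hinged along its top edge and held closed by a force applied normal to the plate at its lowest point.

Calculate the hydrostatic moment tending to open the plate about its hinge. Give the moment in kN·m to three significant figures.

γ = ρg = 1260 × 9.81 / 1000 = 12.3606 kN/m³.
The centroid of a semicircle lies 4r/(3π) = 0.420169 m from the diameter, here below the top edge, so the centroid depth is h_c = 4.14 + 0.420169 = 4.56017 m.
A = πr²/2 = π × 0.99²/2 = 1.53954 m².
Resultant F = γ·h_c·A = 12.3606 × 4.56017 × 1.53954 = 86.7784 kN.
I_c = (π/8 − 8/(9π))·r⁴ = 0.109757 × 0.99⁴ = 0.105432 m⁴.
Centre of pressure: y_p = y_c + I_c/(y_c·A) = 4.56017 + 0.105432/(4.56017 × 1.53954) = 4.56017 + 0.0150176 = 4.57519 m along the plane.
The resultant acts 0.420169 + 0.0150176 = 0.435187 m (along the plate) below the hinge at the top edge, so the moment about the hinge is M = F × 0.435187 = 86.7784 × 0.435187 = 37.7648 kN·m.

M ≈ 37.8 kN·m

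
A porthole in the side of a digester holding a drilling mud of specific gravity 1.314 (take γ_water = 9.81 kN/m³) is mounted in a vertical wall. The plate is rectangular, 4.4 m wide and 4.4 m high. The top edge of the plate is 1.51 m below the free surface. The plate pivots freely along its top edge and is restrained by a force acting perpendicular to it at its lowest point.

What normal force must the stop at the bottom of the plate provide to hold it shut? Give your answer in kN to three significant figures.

P ≈ 554 kN

γ = 1.314 × 9.81 = 12.89034 kN/m³.
The centroid lies 4.4/2 = 2.2 m below the top edge, so the centroid depth is h_c = 1.51 + 2.2 = 3.71 m.
A = 4.4 × 4.4 = 19.36 m².
Resultant F = γ·h_c·A = 12.89034 × 3.71 × 19.36 = 925.856 kN.
I_c = b·h³/12 = 4.4 × 4.4³/12 = 31.2341 m⁴.
Centre of pressure: y_p = y_c + I_c/(y_c·A) = 3.71 + 31.2341/(3.71 × 19.36) = 3.71 + 0.43486 = 4.14486 m along the plane.
The resultant acts 2.2 + 0.43486 = 2.63486 m (along the plate) below the hinge at the top edge, so the moment about the hinge is M = F × 2.63486 = 925.856 × 2.63486 = 2439.5 kN·m.
A normal force at the bottom, 4.4 m from the hinge, must supply this moment: P = 2439.5/4.4 = 554.432 kN.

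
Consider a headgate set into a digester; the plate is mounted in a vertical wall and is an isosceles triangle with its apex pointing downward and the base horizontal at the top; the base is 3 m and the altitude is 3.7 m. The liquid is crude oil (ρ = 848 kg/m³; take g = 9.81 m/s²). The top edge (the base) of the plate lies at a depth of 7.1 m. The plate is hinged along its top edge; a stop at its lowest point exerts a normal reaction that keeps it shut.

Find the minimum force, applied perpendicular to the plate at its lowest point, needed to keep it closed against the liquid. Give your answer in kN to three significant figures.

P ≈ 138 kN

γ = ρg = 848 × 9.81 / 1000 = 8.31888 kN/m³.
With the apex down, the centroid sits h/3 = 3.7/3 = 1.23333 m below the base (the top edge), so the centroid depth is h_c = 7.1 + 1.23333 = 8.33333 m.
A = ½ × 3 × 3.7 = 5.55 m².
Resultant F = γ·h_c·A = 8.31888 × 8.33333 × 5.55 = 384.748 kN.
I_c = b·h³/36 = 3 × 3.7³/36 = 4.22108 m⁴.
Centre of pressure: y_p = y_c + I_c/(y_c·A) = 8.33333 + 4.22108/(8.33333 × 5.55) = 8.33333 + 0.0912666 = 8.4246 m along the plane.
The resultant acts 1.23333 + 0.0912666 = 1.3246 m (along the plate) below the hinge at the top edge, so the moment about the hinge is M = F × 1.3246 = 384.748 × 1.3246 = 509.637 kN·m.
A normal force at the bottom, 3.7 m from the hinge, must supply this moment: P = 509.637/3.7 = 137.74 kN.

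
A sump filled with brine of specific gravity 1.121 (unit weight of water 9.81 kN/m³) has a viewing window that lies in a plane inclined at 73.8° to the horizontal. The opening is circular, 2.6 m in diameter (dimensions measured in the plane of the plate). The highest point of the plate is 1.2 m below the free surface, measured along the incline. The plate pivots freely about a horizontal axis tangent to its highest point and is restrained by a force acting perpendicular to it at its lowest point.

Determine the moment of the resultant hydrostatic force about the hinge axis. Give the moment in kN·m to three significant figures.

γ = 1.121 × 9.81 = 10.99701 kN/m³.
Let θ = 73.8° be the plate's angle to the horizontal; measure y along the incline from where the plane meets the free surface. Vertical depth h = y·sinθ with sinθ = 0.960294.
The centroid is at the centre, 1.3 m below the top of the plate, so y_c = 1.2 + 1.3 = 2.5 m and h_c = 2.5 × 0.960294 = 2.40074 m.
A = π(1.3)² = 5.30929 m².
Resultant F = γ·h_c·A = 10.99701 × 2.40074 × 5.30929 = 140.17 kN.
I_c = πr⁴/4 = π × 1.3⁴/4 = 2.24318 m⁴.
Centre of pressure: y_p = y_c + I_c/(y_c·A) = 2.5 + 2.24318/(2.5 × 5.30929) = 2.5 + 0.169 = 2.669 m along the plane.
The resultant acts 1.3 + 0.169 = 1.469 m (along the plate) below the hinge at the top edge, so the moment about the hinge is M = F × 1.469 = 140.17 × 1.469 = 205.91 kN·m.

M ≈ 206 kN·m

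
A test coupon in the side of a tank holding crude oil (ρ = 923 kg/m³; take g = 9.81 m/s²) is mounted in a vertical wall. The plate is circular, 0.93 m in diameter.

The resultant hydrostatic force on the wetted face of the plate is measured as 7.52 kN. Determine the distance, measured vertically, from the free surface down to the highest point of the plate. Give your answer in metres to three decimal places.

γ = ρg = 923 × 9.81 / 1000 = 9.05463 kN/m³.
A = π(0.465)² = 0.679291 m².
From F = γ·h_c·A, the centroid depth is h_c = 7.52/(9.05463 × 0.679291) = 1.22262 m.
The centroid is at the centre, 0.465 m below the top of the plate, so the highest point sits at h_top = 1.22262 − 0.465 = 0.75762 m below the surface.

d_top ≈ 0.758 m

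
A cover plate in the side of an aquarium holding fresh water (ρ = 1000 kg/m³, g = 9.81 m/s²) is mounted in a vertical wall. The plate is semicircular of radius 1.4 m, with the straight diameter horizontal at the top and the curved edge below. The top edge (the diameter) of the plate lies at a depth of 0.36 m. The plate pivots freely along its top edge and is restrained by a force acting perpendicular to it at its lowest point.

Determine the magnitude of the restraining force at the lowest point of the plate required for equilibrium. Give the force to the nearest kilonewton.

γ = ρg = 1000 × 9.81 = 9810 N/m³ = 9.81 kN/m³.
The centroid of a semicircle lies 4r/(3π) = 0.594178 m from the diameter, here below the top edge, so the centroid depth is h_c = 0.36 + 0.594178 = 0.954178 m.
A = πr²/2 = π × 1.4²/2 = 3.07876 m².
Resultant F = γ·h_c·A = 9.81 × 0.954178 × 3.07876 = 28.8187 kN.
I_c = (π/8 − 8/(9π))·r⁴ = 0.109757 × 1.4⁴ = 0.421642 m⁴.
Centre of pressure: y_p = y_c + I_c/(y_c·A) = 0.954178 + 0.421642/(0.954178 × 3.07876) = 0.954178 + 0.143529 = 1.09771 m along the plane.
The resultant acts 0.594178 + 0.143529 = 0.737707 m (along the plate) below the hinge at the top edge, so the moment about the hinge is M = F × 0.737707 = 28.8187 × 0.737707 = 21.2598 kN·m.
A normal force at the bottom, 1.4 m from the hinge, must supply this moment: P = 21.2598/1.4 = 15.1856 kN.

P ≈ 15 kN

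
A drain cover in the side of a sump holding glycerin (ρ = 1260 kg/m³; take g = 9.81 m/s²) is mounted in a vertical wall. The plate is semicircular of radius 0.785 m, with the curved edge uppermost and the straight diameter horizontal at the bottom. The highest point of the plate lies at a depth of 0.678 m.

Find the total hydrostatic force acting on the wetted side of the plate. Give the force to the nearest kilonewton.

F ≈ 14 kN

γ = ρg = 1260 × 9.81 / 1000 = 12.3606 kN/m³.
The centroid lies 4r/(3π) = 0.333164 m above the diameter, so r − 4r/(3π) = 0.785 − 0.333164 = 0.451836 m below the topmost point, so the centroid depth is h_c = 0.678 + 0.451836 = 1.12984 m.
A = πr²/2 = π × 0.785²/2 = 0.967964 m².
Resultant F = γ·h_c·A = 12.3606 × 1.12984 × 0.967964 = 13.5181 kN.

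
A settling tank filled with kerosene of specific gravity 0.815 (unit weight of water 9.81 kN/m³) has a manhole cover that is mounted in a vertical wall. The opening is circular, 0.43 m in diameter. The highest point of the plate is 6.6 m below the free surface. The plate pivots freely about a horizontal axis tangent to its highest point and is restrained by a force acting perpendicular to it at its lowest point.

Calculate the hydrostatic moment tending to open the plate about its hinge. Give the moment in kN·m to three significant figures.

M ≈ 1.71 kN·m

γ = 0.815 × 9.81 = 7.99515 kN/m³.
The centroid is at the centre, 0.215 m below the top of the plate, so the centroid depth is h_c = 6.6 + 0.215 = 6.815 m.
A = π(0.215)² = 0.14522 m².
Resultant F = γ·h_c·A = 7.99515 × 6.815 × 0.14522 = 7.91259 kN.
I_c = πr⁴/4 = π × 0.215⁴/4 = 0.0016782 m⁴.
Centre of pressure: y_p = y_c + I_c/(y_c·A) = 6.815 + 0.0016782/(6.815 × 0.14522) = 6.815 + 0.00169571 = 6.8167 m along the plane.
The resultant acts 0.215 + 0.00169571 = 0.216696 m (along the plate) below the hinge at the top edge, so the moment about the hinge is M = F × 0.216696 = 7.91259 × 0.216696 = 1.71463 kN·m.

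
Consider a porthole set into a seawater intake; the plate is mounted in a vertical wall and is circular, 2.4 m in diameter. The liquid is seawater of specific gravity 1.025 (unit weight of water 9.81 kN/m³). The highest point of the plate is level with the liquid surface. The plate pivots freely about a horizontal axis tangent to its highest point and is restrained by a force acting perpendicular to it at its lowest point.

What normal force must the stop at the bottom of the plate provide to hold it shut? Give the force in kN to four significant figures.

P ≈ 34.12 kN

γ = 1.025 × 9.81 = 10.05525 kN/m³.
The centroid is at the centre, 1.2 m below the top of the plate, so the centroid depth is h_c = 1.2 m.
A = π(1.2)² = 4.52389 m².
Resultant F = γ·h_c·A = 10.05525 × 1.2 × 4.52389 = 54.5866 kN.
I_c = πr⁴/4 = π × 1.2⁴/4 = 1.6286 m⁴.
Centre of pressure: y_p = y_c + I_c/(y_c·A) = 1.2 + 1.6286/(1.2 × 4.52389) = 1.2 + 0.3 = 1.5 m along the plane.
The resultant acts 1.2 + 0.3 = 1.5 m (along the plate) below the hinge at the top edge, so the moment about the hinge is M = F × 1.5 = 54.5866 × 1.5 = 81.8799 kN·m.
A normal force at the bottom, 2.4 m from the hinge, must supply this moment: P = 81.8799/2.4 = 34.1166 kN.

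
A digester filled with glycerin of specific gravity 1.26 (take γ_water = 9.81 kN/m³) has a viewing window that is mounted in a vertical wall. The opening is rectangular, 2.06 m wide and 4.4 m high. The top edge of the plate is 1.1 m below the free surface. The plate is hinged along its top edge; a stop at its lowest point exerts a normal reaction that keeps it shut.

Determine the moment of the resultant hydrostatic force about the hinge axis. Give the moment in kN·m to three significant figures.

γ = 1.26 × 9.81 = 12.3606 kN/m³.
The centroid lies 4.4/2 = 2.2 m below the top edge, so the centroid depth is h_c = 1.1 + 2.2 = 3.3 m.
A = 2.06 × 4.4 = 9.064 m².
Resultant F = γ·h_c·A = 12.3606 × 3.3 × 9.064 = 369.72 kN.
I_c = b·h³/12 = 2.06 × 4.4³/12 = 14.6233 m⁴.
Centre of pressure: y_p = y_c + I_c/(y_c·A) = 3.3 + 14.6233/(3.3 × 9.064) = 3.3 + 0.48889 = 3.78889 m along the plane.
The resultant acts 2.2 + 0.48889 = 2.68889 m (along the plate) below the hinge at the top edge, so the moment about the hinge is M = F × 2.68889 = 369.72 × 2.68889 = 994.136 kN·m.

M ≈ 994 kN·m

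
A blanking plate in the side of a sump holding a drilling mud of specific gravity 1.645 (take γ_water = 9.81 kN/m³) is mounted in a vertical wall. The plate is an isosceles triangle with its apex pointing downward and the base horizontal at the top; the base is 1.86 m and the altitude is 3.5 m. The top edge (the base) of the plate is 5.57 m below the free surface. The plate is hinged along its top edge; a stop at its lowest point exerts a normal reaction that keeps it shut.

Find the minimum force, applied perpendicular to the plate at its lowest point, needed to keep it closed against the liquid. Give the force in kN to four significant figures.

P ≈ 128.2 kN

γ = 1.645 × 9.81 = 16.13745 kN/m³.
With the apex down, the centroid sits h/3 = 3.5/3 = 1.16667 m below the base (the top edge), so the centroid depth is h_c = 5.57 + 1.16667 = 6.73667 m.
A = ½ × 1.86 × 3.5 = 3.255 m².
Resultant F = γ·h_c·A = 16.13745 × 6.73667 × 3.255 = 353.86 kN.
I_c = b·h³/36 = 1.86 × 3.5³/36 = 2.21521 m⁴.
Centre of pressure: y_p = y_c + I_c/(y_c·A) = 6.73667 + 2.21521/(6.73667 × 3.255) = 6.73667 + 0.101023 = 6.83769 m along the plane.
The resultant acts 1.16667 + 0.101023 = 1.26769 m (along the plate) below the hinge at the top edge, so the moment about the hinge is M = F × 1.26769 = 353.86 × 1.26769 = 448.585 kN·m.
A normal force at the bottom, 3.5 m from the hinge, must supply this moment: P = 448.585/3.5 = 128.167 kN.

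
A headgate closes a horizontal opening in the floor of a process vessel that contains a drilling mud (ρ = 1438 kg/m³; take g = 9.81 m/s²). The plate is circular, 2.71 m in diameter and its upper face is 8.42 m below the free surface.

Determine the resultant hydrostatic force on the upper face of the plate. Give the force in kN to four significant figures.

F ≈ 685.1 kN

γ = ρg = 1438 × 9.81 / 1000 = 14.10678 kN/m³.
The plate is horizontal, so pressure is uniform at p = γ·h = 14.10678 × 8.42 = 118.779 kN/m².
A = π(1.355)² = 5.76804 m².
F = p·A = 118.779 × 5.76804 = 685.122 kN.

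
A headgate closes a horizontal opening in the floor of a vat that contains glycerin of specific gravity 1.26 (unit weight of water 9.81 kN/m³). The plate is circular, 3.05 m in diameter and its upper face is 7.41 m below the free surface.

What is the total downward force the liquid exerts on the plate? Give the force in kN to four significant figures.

γ = 1.26 × 9.81 = 12.3606 kN/m³.
The plate is horizontal, so pressure is uniform at p = γ·h = 12.3606 × 7.41 = 91.592 kN/m².
A = π(1.525)² = 7.30617 m².
F = p·A = 91.592 × 7.30617 = 669.187 kN.

F ≈ 669.2 kN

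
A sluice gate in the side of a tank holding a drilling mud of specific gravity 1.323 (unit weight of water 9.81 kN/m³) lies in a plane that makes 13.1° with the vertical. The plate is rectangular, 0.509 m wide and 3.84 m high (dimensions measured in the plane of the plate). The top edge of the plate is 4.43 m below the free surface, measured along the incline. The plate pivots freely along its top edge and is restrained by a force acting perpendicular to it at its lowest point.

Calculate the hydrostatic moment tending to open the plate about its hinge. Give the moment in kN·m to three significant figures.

γ = 1.323 × 9.81 = 12.97863 kN/m³.
The plate makes 13.1° with the vertical, i.e. θ = 90° − 13.1° = 76.9° to the horizontal. Measuring y along the incline from the free-surface line, vertical depth h = y·sinθ with sinθ = 0.973976.
The centroid lies 3.84/2 = 1.92 m below the top edge, so y_c = 4.43 + 1.92 = 6.35 m and h_c = 6.35 × 0.973976 = 6.18475 m.
A = 0.509 × 3.84 = 1.95456 m².
Resultant F = γ·h_c·A = 12.97863 × 6.18475 × 1.95456 = 156.892 kN.
I_c = b·h³/12 = 0.509 × 3.84³/12 = 2.40176 m⁴.
Centre of pressure: y_p = y_c + I_c/(y_c·A) = 6.35 + 2.40176/(6.35 × 1.95456) = 6.35 + 0.193512 = 6.54351 m along the plane.
The resultant acts 1.92 + 0.193512 = 2.11351 m (along the plate) below the hinge at the top edge, so the moment about the hinge is M = F × 2.11351 = 156.892 × 2.11351 = 331.593 kN·m.

M ≈ 332 kN·m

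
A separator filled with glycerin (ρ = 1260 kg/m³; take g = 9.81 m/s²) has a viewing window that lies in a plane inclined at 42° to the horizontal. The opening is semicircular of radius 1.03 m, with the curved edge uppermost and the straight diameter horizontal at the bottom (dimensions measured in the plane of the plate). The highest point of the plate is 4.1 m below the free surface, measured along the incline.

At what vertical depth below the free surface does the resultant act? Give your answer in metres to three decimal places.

h_p = 3.151 m

γ = ρg = 1260 × 9.81 / 1000 = 12.3606 kN/m³.
Let θ = 42° be the plate's angle to the horizontal; measure y along the incline from where the plane meets the free surface. Vertical depth h = y·sinθ with sinθ = 0.669131.
The centroid lies 4r/(3π) = 0.437146 m above the diameter, so r − 4r/(3π) = 1.03 − 0.437146 = 0.592854 m below the topmost point, so y_c = 4.1 + 0.592854 = 4.69285 m and h_c = 4.69285 × 0.669131 = 3.14013 m.
A = πr²/2 = π × 1.03²/2 = 1.66646 m².
Resultant F = γ·h_c·A = 12.3606 × 3.14013 × 1.66646 = 64.6818 kN.
I_c = (π/8 − 8/(9π))·r⁴ = 0.109757 × 1.03⁴ = 0.123532 m⁴.
Centre of pressure: y_p = y_c + I_c/(y_c·A) = 4.69285 + 0.123532/(4.69285 × 1.66646) = 4.69285 + 0.015796 = 4.70865 m along the plane.
Vertically, h_p = y_p·sinθ = 4.70865 × 0.669131 = 3.1507 m.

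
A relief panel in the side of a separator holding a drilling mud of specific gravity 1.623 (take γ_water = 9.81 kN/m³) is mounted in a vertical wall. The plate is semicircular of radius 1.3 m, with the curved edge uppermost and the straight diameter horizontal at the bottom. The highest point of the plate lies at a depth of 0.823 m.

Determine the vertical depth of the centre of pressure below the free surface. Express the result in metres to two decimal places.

h_p = 1.65 m

γ = 1.623 × 9.81 = 15.92163 kN/m³.
The centroid lies 4r/(3π) = 0.551737 m above the diameter, so r − 4r/(3π) = 1.3 − 0.551737 = 0.748263 m below the topmost point, so the centroid depth is h_c = 0.823 + 0.748263 = 1.57126 m.
A = πr²/2 = π × 1.3²/2 = 2.65465 m².
Resultant F = γ·h_c·A = 15.92163 × 1.57126 × 2.65465 = 66.4114 kN.
I_c = (π/8 − 8/(9π))·r⁴ = 0.109757 × 1.3⁴ = 0.313477 m⁴.
Centre of pressure: y_p = y_c + I_c/(y_c·A) = 1.57126 + 0.313477/(1.57126 × 2.65465) = 1.57126 + 0.0751537 = 1.64641 m along the plane.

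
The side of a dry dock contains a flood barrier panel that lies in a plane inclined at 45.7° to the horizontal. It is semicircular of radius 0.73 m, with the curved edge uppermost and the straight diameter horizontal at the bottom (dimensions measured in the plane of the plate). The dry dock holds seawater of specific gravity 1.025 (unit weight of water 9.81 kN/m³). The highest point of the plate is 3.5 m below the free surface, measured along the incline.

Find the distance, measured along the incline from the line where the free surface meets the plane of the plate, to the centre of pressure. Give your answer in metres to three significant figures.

γ = 1.025 × 9.81 = 10.05525 kN/m³.
Let θ = 45.7° be the plate's angle to the horizontal; measure y along the incline from where the plane meets the free surface. Vertical depth h = y·sinθ with sinθ = 0.715693.
The centroid lies 4r/(3π) = 0.309822 m above the diameter, so r − 4r/(3π) = 0.73 − 0.309822 = 0.420178 m below the topmost point, so y_c = 3.5 + 0.420178 = 3.92018 m and h_c = 3.92018 × 0.715693 = 2.80565 m.
A = πr²/2 = π × 0.73²/2 = 0.837077 m².
Resultant F = γ·h_c·A = 10.05525 × 2.80565 × 0.837077 = 23.6152 kN.
I_c = (π/8 − 8/(9π))·r⁴ = 0.109757 × 0.73⁴ = 0.0311691 m⁴.
Centre of pressure: y_p = y_c + I_c/(y_c·A) = 3.92018 + 0.0311691/(3.92018 × 0.837077) = 3.92018 + 0.00949845 = 3.92968 m along the plane.

y_p = 3.93 m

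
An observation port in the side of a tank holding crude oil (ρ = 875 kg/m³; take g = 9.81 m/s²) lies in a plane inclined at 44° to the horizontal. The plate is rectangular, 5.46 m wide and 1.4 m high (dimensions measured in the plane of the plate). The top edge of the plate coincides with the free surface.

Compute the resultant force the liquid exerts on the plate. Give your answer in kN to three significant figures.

γ = ρg = 875 × 9.81 / 1000 = 8.58375 kN/m³.
Let θ = 44° be the plate's angle to the horizontal; measure y along the incline from where the plane meets the free surface. Vertical depth h = y·sinθ with sinθ = 0.694658.
The centroid lies 1.4/2 = 0.7 m below the top edge, so y_c = 0.7 m and h_c = 0.7 × 0.694658 = 0.486261 m.
A = 5.46 × 1.4 = 7.644 m².
Resultant F = γ·h_c·A = 8.58375 × 0.486261 × 7.644 = 31.9056 kN.

F ≈ 31.9 kN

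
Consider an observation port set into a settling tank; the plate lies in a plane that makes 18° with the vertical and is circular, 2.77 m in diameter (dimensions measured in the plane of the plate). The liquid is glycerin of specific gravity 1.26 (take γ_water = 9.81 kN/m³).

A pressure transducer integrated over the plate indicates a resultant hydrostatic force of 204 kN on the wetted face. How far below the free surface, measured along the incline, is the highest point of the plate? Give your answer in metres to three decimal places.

γ = 1.26 × 9.81 = 12.3606 kN/m³.
A = π(1.385)² = 6.02628 m².
From F = γ·h_c·A, the centroid depth is h_c = 204/(12.3606 × 6.02628) = 2.73868 m.
The plate makes 18° with the vertical, i.e. θ = 90° − 18° = 72° to the horizontal. Measuring y along the incline from the free-surface line, vertical depth h = y·sinθ with sinθ = 0.951057.
Along the incline, y_c = h_c/sinθ = 2.73868/0.951057 = 2.87962 m.
The centroid is at the centre, 1.385 m below the top of the plate, so the highest point sits at y_top = 2.87962 − 1.385 = 1.49462 m along the incline.

y_top ≈ 1.495 m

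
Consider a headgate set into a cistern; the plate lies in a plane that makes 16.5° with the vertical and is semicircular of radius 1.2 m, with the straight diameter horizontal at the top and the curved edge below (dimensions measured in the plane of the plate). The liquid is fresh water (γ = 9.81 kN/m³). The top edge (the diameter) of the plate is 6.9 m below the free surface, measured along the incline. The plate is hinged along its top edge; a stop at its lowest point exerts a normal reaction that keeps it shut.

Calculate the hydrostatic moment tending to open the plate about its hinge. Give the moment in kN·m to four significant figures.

M ≈ 82.43 kN·m

γ = 9.81 kN/m³.
The plate makes 16.5° with the vertical, i.e. θ = 90° − 16.5° = 73.5° to the horizontal. Measuring y along the incline from the free-surface line, vertical depth h = y·sinθ with sinθ = 0.958820.
The centroid of a semicircle lies 4r/(3π) = 0.509296 m from the diameter, here below the top edge, so y_c = 6.9 + 0.509296 = 7.4093 m and h_c = 7.4093 × 0.958820 = 7.10419 m.
A = πr²/2 = π × 1.2²/2 = 2.26195 m².
Resultant F = γ·h_c·A = 9.81 × 7.10419 × 2.26195 = 157.64 kN.
I_c = (π/8 − 8/(9π))·r⁴ = 0.109757 × 1.2⁴ = 0.227592 m⁴.
Centre of pressure: y_p = y_c + I_c/(y_c·A) = 7.4093 + 0.227592/(7.4093 × 2.26195) = 7.4093 + 0.0135799 = 7.42288 m along the plane.
The resultant acts 0.509296 + 0.0135799 = 0.522876 m (along the plate) below the hinge at the top edge, so the moment about the hinge is M = F × 0.522876 = 157.64 × 0.522876 = 82.4262 kN·m.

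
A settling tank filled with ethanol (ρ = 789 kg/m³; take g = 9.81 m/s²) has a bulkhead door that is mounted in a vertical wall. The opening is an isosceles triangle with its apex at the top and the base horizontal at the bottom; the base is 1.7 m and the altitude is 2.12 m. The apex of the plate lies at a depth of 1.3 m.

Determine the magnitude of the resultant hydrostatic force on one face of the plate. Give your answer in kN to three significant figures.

F ≈ 37.8 kN

γ = ρg = 789 × 9.81 / 1000 = 7.74009 kN/m³.
With the apex up, the centroid sits 2h/3 = 2 × 2.12/3 = 1.41333 m below the apex, so the centroid depth is h_c = 1.3 + 1.41333 = 2.71333 m.
A = ½ × 1.7 × 2.12 = 1.802 m².
Resultant F = γ·h_c·A = 7.74009 × 2.71333 × 1.802 = 37.8446 kN.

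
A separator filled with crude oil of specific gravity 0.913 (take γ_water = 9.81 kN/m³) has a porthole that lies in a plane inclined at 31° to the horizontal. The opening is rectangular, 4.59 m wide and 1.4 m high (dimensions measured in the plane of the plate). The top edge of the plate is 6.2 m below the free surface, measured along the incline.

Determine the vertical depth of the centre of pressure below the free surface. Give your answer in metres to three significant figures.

γ = 0.913 × 9.81 = 8.95653 kN/m³.
Let θ = 31° be the plate's angle to the horizontal; measure y along the incline from where the plane meets the free surface. Vertical depth h = y·sinθ with sinθ = 0.515038.
The centroid lies 1.4/2 = 0.7 m below the top edge, so y_c = 6.2 + 0.7 = 6.9 m and h_c = 6.9 × 0.515038 = 3.55376 m.
A = 4.59 × 1.4 = 6.426 m².
Resultant F = γ·h_c·A = 8.95653 × 3.55376 × 6.426 = 204.535 kN.
I_c = b·h³/12 = 4.59 × 1.4³/12 = 1.04958 m⁴.
Centre of pressure: y_p = y_c + I_c/(y_c·A) = 6.9 + 1.04958/(6.9 × 6.426) = 6.9 + 0.0236715 = 6.92367 m along the plane.
Vertically, h_p = y_p·sinθ = 6.92367 × 0.515038 = 3.56595 m.

h_p = 3.57 m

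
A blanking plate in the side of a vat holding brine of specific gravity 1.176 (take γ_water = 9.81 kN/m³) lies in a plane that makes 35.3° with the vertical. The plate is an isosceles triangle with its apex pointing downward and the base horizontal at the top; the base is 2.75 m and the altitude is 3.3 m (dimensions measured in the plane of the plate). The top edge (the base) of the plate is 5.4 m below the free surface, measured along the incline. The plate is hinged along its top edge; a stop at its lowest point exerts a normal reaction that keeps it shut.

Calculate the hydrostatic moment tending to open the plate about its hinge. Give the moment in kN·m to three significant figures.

M ≈ 331 kN·m

γ = 1.176 × 9.81 = 11.53656 kN/m³.
The plate makes 35.3° with the vertical, i.e. θ = 90° − 35.3° = 54.7° to the horizontal. Measuring y along the incline from the free-surface line, vertical depth h = y·sinθ with sinθ = 0.816138.
With the apex down, the centroid sits h/3 = 3.3/3 = 1.1 m below the base (the top edge), so y_c = 5.4 + 1.1 = 6.5 m and h_c = 6.5 × 0.816138 = 5.3049 m.
A = ½ × 2.75 × 3.3 = 4.5375 m².
Resultant F = γ·h_c·A = 11.53656 × 5.3049 × 4.5375 = 277.696 kN.
I_c = b·h³/36 = 2.75 × 3.3³/36 = 2.74519 m⁴.
Centre of pressure: y_p = y_c + I_c/(y_c·A) = 6.5 + 2.74519/(6.5 × 4.5375) = 6.5 + 0.093077 = 6.59308 m along the plane.
The resultant acts 1.1 + 0.093077 = 1.19308 m (along the plate) below the hinge at the top edge, so the moment about the hinge is M = F × 1.19308 = 277.696 × 1.19308 = 331.314 kN·m.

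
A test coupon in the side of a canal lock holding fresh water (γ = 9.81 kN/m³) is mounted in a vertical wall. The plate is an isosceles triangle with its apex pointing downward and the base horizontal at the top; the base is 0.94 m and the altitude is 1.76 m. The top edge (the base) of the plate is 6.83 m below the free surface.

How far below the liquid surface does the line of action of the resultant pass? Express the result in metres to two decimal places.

h_p = 7.44 m

γ = 9.81 kN/m³.
With the apex down, the centroid sits h/3 = 1.76/3 = 0.586667 m below the base (the top edge), so the centroid depth is h_c = 6.83 + 0.586667 = 7.41667 m.
A = ½ × 0.94 × 1.76 = 0.8272 m².
Resultant F = γ·h_c·A = 9.81 × 7.41667 × 0.8272 = 60.185 kN.
I_c = b·h³/36 = 0.94 × 1.76³/36 = 0.142352 m⁴.
Centre of pressure: y_p = y_c + I_c/(y_c·A) = 7.41667 + 0.142352/(7.41667 × 0.8272) = 7.41667 + 0.023203 = 7.43987 m along the plane.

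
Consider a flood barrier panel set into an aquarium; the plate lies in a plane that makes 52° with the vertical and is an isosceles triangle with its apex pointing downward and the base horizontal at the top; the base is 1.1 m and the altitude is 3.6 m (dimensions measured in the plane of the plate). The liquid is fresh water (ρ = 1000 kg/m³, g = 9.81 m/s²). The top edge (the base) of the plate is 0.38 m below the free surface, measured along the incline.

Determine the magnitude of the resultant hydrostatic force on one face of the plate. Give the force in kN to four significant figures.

γ = ρg = 1000 × 9.81 = 9810 N/m³ = 9.81 kN/m³.
The plate makes 52° with the vertical, i.e. θ = 90° − 52° = 38° to the horizontal. Measuring y along the incline from the free-surface line, vertical depth h = y·sinθ with sinθ = 0.615661.
With the apex down, the centroid sits h/3 = 3.6/3 = 1.2 m below the base (the top edge), so y_c = 0.38 + 1.2 = 1.58 m and h_c = 1.58 × 0.615661 = 0.972744 m.
A = ½ × 1.1 × 3.6 = 1.98 m².
Resultant F = γ·h_c·A = 9.81 × 0.972744 × 1.98 = 18.8944 kN.

F ≈ 18.89 kN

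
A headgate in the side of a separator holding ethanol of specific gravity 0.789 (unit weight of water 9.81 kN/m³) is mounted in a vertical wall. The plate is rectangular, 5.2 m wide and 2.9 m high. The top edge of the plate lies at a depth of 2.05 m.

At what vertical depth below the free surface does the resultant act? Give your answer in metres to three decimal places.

h_p = 3.700 m

γ = 0.789 × 9.81 = 7.74009 kN/m³.
The centroid lies 2.9/2 = 1.45 m below the top edge, so the centroid depth is h_c = 2.05 + 1.45 = 3.5 m.
A = 5.2 × 2.9 = 15.08 m².
Resultant F = γ·h_c·A = 7.74009 × 3.5 × 15.08 = 408.522 kN.
I_c = b·h³/12 = 5.2 × 2.9³/12 = 10.5686 m⁴.
Centre of pressure: y_p = y_c + I_c/(y_c·A) = 3.5 + 10.5686/(3.5 × 15.08) = 3.5 + 0.200239 = 3.70024 m along the plane.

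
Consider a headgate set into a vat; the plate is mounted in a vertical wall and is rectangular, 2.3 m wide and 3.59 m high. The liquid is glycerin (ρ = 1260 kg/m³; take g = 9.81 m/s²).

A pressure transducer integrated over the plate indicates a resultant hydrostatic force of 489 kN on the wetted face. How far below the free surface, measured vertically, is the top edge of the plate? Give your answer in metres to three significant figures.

γ = ρg = 1260 × 9.81 / 1000 = 12.3606 kN/m³.
A = 2.3 × 3.59 = 8.257 m².
From F = γ·h_c·A, the centroid depth is h_c = 489/(12.3606 × 8.257) = 4.79123 m.
The centroid lies 3.59/2 = 1.795 m below the top edge, so the top edge sits at h_top = 4.79123 − 1.795 = 2.99623 m below the surface.

d_top ≈ 3.00 m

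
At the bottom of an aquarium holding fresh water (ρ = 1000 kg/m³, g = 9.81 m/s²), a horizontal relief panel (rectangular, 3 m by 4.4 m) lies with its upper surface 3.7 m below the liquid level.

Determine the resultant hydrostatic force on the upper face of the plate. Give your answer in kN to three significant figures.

γ = ρg = 1000 × 9.81 = 9810 N/m³ = 9.81 kN/m³.
The plate is horizontal, so pressure is uniform at p = γ·h = 9.81 × 3.7 = 36.297 kN/m².
A = 3 × 4.4 = 13.2 m².
F = p·A = 36.297 × 13.2 = 479.12 kN.

F ≈ 479 kN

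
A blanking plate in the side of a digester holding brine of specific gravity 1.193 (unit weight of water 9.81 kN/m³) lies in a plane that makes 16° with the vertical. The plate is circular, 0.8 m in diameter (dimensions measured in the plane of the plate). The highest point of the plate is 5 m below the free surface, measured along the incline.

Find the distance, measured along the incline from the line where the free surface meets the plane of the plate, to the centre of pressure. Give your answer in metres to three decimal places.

y_p = 5.407 m

γ = 1.193 × 9.81 = 11.70333 kN/m³.
The plate makes 16° with the vertical, i.e. θ = 90° − 16° = 74° to the horizontal. Measuring y along the incline from the free-surface line, vertical depth h = y·sinθ with sinθ = 0.961262.
The centroid is at the centre, 0.4 m below the top of the plate, so y_c = 5 + 0.4 = 5.4 m and h_c = 5.4 × 0.961262 = 5.19081 m.
A = π(0.4)² = 0.502655 m².
Resultant F = γ·h_c·A = 11.70333 × 5.19081 × 0.502655 = 30.5362 kN.
I_c = πr⁴/4 = π × 0.4⁴/4 = 0.0201062 m⁴.
Centre of pressure: y_p = y_c + I_c/(y_c·A) = 5.4 + 0.0201062/(5.4 × 0.502655) = 5.4 + 0.00740741 = 5.40741 m along the plane.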